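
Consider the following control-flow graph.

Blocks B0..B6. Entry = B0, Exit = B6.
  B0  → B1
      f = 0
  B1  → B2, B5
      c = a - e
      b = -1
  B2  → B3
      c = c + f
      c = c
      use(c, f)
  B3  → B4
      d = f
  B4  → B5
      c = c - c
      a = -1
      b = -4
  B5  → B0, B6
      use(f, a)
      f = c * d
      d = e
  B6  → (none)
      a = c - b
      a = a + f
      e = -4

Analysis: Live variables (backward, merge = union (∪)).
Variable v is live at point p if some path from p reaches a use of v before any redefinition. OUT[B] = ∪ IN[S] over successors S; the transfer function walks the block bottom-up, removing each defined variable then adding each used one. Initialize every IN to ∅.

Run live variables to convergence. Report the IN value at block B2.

Fixpoint table:
  B0:  IN={a, d, e}  OUT={a, d, e, f}
  B1:  IN={a, d, e, f}  OUT={a, b, c, d, e, f}
  B2:  IN={c, e, f}  OUT={c, e, f}
  B3:  IN={c, e, f}  OUT={c, d, e, f}
  B4:  IN={c, d, e, f}  OUT={a, b, c, d, e, f}
  B5:  IN={a, b, c, d, e, f}  OUT={a, b, c, d, e, f}
  B6:  IN={b, c, f}  OUT={}

Merge at B2: OUT[B2] = IN[B3] = {c, e, f}
Applying B2's transfer function to that OUT value gives IN[B2] (row B2 above).

Answer: {c, e, f}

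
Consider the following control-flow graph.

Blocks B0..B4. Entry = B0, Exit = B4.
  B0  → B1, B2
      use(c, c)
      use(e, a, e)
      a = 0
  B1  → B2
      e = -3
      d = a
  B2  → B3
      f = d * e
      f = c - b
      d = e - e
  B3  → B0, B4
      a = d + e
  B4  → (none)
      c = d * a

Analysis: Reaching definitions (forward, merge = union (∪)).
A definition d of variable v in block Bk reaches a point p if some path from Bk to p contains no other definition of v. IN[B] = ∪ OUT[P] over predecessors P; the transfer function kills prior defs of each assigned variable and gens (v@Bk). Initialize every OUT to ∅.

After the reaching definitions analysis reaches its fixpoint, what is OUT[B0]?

Fixpoint table:
  B0:  IN={a@B3, d@B2, e@B1, f@B2}  OUT={a@B0, d@B2, e@B1, f@B2}
  B1:  IN={a@B0, d@B2, e@B1, f@B2}  OUT={a@B0, d@B1, e@B1, f@B2}
  B2:  IN={a@B0, d@B1, d@B2, e@B1, f@B2}  OUT={a@B0, d@B2, e@B1, f@B2}
  B3:  IN={a@B0, d@B2, e@B1, f@B2}  OUT={a@B3, d@B2, e@B1, f@B2}
  B4:  IN={a@B3, d@B2, e@B1, f@B2}  OUT={a@B3, c@B4, d@B2, e@B1, f@B2}

Merge at B0 (entry node, so the boundary value {} is joined with the incoming edge(s)): IN[B0] = {} ⊔ OUT[B3] = {a@B3, d@B2, e@B1, f@B2}
Applying B0's transfer function to that IN value gives OUT[B0] (row B0 above).

Answer: {a@B0, d@B2, e@B1, f@B2}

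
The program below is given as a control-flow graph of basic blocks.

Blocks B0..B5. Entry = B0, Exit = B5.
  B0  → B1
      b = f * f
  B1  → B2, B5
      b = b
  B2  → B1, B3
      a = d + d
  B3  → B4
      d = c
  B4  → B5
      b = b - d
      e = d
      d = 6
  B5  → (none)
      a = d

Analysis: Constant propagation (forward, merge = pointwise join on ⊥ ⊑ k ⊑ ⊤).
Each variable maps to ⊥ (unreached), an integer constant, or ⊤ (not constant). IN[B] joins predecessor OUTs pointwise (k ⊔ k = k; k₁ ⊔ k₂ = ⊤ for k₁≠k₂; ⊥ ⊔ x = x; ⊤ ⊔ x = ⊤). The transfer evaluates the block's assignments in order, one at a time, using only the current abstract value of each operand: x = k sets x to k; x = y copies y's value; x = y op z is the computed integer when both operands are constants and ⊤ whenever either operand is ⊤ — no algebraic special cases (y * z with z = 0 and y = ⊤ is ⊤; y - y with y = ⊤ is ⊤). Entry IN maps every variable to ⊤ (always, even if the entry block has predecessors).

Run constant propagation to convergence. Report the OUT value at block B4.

Answer: {a: ⊤, b: ⊤, c: ⊤, d: 6, e: ⊤, f: ⊤}

Working:
Per-block solution:
  B0:  IN=(all ⊤)  OUT=(all ⊤)
  B1:  IN=(all ⊤)  OUT=(all ⊤)
  B2:  IN=(all ⊤)  OUT=(all ⊤)
  B3:  IN=(all ⊤)  OUT=(all ⊤)
  B4:  IN=(all ⊤)  OUT={d:6; rest ⊤}
  B5:  IN=(all ⊤)  OUT=(all ⊤)

Merge at B4: IN[B4] = OUT[B3] = {a: ⊤, b: ⊤, c: ⊤, d: ⊤, e: ⊤, f: ⊤}
Applying B4's transfer function to that IN value gives OUT[B4] (row B4 above).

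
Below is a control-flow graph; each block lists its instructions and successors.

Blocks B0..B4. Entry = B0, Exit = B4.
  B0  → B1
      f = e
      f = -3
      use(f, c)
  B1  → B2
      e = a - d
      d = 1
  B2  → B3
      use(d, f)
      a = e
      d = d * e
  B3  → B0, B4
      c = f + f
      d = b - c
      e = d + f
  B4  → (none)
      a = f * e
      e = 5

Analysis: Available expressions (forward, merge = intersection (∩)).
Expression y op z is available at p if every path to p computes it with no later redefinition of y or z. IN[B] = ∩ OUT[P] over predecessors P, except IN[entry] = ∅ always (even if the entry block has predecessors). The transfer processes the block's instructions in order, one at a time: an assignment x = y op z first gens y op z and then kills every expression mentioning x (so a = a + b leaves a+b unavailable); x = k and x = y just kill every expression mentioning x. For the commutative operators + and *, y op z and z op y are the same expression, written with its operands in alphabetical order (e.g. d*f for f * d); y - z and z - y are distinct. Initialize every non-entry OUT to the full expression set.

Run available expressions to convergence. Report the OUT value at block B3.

Per-block solution:
  B0: | IN={} | OUT={}
  B1: | IN={} | OUT={}
  B2: | IN={} | OUT={}
  B3: | IN={} | OUT={b-c, d+f, f+f}
  B4: | IN={b-c, d+f, f+f} | OUT={b-c, d+f, f+f}

Merge at B3: IN[B3] = OUT[B2] = {}
Applying B3's transfer function to that IN value gives OUT[B3] (row B3 above).

Answer: {b-c, d+f, f+f}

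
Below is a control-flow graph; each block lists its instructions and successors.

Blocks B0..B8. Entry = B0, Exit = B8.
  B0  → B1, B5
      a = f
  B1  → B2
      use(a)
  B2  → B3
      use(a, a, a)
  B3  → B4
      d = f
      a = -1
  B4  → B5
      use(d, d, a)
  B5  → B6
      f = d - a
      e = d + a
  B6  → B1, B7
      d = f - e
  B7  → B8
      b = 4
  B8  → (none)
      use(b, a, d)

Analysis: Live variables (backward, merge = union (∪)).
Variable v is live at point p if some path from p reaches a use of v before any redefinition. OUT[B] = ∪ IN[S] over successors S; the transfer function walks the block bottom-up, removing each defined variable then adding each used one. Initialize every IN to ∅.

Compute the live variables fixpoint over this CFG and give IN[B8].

Converged values:
  B0:  IN={d, f}  OUT={a, d, f}
  B1:  IN={a, f}  OUT={a, f}
  B2:  IN={a, f}  OUT={f}
  B3:  IN={f}  OUT={a, d}
  B4:  IN={a, d}  OUT={a, d}
  B5:  IN={a, d}  OUT={a, e, f}
  B6:  IN={a, e, f}  OUT={a, d, f}
  B7:  IN={a, d}  OUT={a, b, d}
  B8:  IN={a, b, d}  OUT={}

B8 is the boundary node: OUT[B8] = {}
Applying B8's transfer function to that OUT value gives IN[B8] (row B8 above).

Answer: {a, b, d}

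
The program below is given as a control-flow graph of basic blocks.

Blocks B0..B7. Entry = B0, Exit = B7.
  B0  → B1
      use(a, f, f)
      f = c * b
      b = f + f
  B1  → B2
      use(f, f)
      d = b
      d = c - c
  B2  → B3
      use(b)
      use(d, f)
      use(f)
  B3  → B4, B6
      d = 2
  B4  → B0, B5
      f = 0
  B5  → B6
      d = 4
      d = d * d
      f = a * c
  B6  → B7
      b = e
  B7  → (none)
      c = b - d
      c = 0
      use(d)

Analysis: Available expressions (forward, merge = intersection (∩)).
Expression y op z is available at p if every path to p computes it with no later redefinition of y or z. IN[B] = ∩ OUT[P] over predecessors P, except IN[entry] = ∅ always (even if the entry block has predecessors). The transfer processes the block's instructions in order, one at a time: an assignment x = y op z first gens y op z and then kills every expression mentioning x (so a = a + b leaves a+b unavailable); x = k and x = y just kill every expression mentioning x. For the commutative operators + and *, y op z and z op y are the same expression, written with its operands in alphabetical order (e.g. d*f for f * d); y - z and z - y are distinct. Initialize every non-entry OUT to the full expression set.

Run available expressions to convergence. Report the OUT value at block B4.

Answer: {c-c}

Derivation:
Converged values:
  B0:  IN={}  OUT={f+f}
  B1:  IN={f+f}  OUT={c-c, f+f}
  B2:  IN={c-c, f+f}  OUT={c-c, f+f}
  B3:  IN={c-c, f+f}  OUT={c-c, f+f}
  B4:  IN={c-c, f+f}  OUT={c-c}
  B5:  IN={c-c}  OUT={a*c, c-c}
  B6:  IN={c-c}  OUT={c-c}
  B7:  IN={c-c}  OUT={b-d}

Merge at B4: IN[B4] = OUT[B3] = {c-c, f+f}
Applying B4's transfer function to that IN value gives OUT[B4] (row B4 above).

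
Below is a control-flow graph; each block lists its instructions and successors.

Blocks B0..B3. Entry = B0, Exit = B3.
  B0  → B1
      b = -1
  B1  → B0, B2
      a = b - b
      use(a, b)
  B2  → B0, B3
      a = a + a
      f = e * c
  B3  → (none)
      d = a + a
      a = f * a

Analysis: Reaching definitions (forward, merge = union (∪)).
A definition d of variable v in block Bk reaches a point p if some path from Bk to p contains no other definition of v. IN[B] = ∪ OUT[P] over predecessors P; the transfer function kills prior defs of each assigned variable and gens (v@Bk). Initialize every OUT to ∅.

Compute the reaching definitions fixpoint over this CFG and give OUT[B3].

Per-block solution:
  B0:  IN={a@B1, a@B2, b@B0, f@B2}  OUT={a@B1, a@B2, b@B0, f@B2}
  B1:  IN={a@B1, a@B2, b@B0, f@B2}  OUT={a@B1, b@B0, f@B2}
  B2:  IN={a@B1, b@B0, f@B2}  OUT={a@B2, b@B0, f@B2}
  B3:  IN={a@B2, b@B0, f@B2}  OUT={a@B3, b@B0, d@B3, f@B2}

Merge at B3: IN[B3] = OUT[B2] = {a@B2, b@B0, f@B2}
Applying B3's transfer function to that IN value gives OUT[B3] (row B3 above).

Answer: {a@B3, b@B0, d@B3, f@B2}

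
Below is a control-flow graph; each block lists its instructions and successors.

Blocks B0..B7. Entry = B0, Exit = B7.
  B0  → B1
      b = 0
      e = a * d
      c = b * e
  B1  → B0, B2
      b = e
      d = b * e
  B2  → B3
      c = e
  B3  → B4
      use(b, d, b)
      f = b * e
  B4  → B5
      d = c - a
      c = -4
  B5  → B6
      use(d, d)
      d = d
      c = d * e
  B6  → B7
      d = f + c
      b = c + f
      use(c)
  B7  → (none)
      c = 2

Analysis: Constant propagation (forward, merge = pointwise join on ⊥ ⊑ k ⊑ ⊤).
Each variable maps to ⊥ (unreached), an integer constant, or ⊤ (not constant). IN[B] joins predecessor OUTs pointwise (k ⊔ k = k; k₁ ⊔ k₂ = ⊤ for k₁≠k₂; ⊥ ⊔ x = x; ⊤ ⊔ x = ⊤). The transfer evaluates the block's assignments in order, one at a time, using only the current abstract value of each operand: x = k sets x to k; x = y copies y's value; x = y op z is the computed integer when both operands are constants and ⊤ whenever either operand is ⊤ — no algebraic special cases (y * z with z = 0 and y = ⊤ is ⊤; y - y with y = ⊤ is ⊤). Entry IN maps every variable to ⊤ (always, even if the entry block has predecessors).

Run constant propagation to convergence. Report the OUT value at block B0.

Converged values:
  B0: | IN=(all ⊤) | OUT={b:0; rest ⊤}
  B1: | IN={b:0; rest ⊤} | OUT=(all ⊤)
  B2: | IN=(all ⊤) | OUT=(all ⊤)
  B3: | IN=(all ⊤) | OUT=(all ⊤)
  B4: | IN=(all ⊤) | OUT={c:-4; rest ⊤}
  B5: | IN={c:-4; rest ⊤} | OUT=(all ⊤)
  B6: | IN=(all ⊤) | OUT=(all ⊤)
  B7: | IN=(all ⊤) | OUT={c:2; rest ⊤}

Merge at B0 (entry node, so the boundary value (all ⊤) is joined with the incoming edge(s)): IN[B0] = (all ⊤) ⊔ OUT[B1] = {a: ⊤, b: ⊤, c: ⊤, d: ⊤, e: ⊤, f: ⊤}
Applying B0's transfer function to that IN value gives OUT[B0] (row B0 above).

Answer: {a: ⊤, b: 0, c: ⊤, d: ⊤, e: ⊤, f: ⊤}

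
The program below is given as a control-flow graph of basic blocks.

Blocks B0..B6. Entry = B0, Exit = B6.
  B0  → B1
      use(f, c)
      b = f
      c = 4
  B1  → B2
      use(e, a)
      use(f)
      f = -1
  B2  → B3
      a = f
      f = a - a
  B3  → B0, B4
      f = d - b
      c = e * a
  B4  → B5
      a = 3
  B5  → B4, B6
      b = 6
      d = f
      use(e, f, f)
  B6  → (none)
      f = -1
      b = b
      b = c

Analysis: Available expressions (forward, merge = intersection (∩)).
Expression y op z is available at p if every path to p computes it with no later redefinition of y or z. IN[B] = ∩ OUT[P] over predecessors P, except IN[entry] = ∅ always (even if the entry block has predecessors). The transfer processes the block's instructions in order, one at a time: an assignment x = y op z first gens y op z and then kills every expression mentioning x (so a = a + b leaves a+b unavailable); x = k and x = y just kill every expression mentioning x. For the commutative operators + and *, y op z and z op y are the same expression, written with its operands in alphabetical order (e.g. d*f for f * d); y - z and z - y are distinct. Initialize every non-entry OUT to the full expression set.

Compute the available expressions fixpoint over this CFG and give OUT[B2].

Answer: {a-a}

Trace:
Converged values:
  B0: | IN={} | OUT={}
  B1: | IN={} | OUT={}
  B2: | IN={} | OUT={a-a}
  B3: | IN={a-a} | OUT={a*e, a-a, d-b}
  B4: | IN={} | OUT={}
  B5: | IN={} | OUT={}
  B6: | IN={} | OUT={}

Merge at B2: IN[B2] = OUT[B1] = {}
Applying B2's transfer function to that IN value gives OUT[B2] (row B2 above).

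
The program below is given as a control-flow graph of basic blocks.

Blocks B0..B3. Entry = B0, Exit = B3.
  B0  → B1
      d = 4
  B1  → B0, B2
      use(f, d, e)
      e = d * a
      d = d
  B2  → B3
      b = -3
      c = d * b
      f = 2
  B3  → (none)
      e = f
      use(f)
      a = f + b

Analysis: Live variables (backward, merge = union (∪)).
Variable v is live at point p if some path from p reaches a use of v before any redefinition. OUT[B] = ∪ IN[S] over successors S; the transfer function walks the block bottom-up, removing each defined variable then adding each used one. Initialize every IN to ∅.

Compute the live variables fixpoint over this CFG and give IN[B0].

Answer: {a, e, f}

Working:
Fixpoint table:
  B0:  IN={a, e, f}  OUT={a, d, e, f}
  B1:  IN={a, d, e, f}  OUT={a, d, e, f}
  B2:  IN={d}  OUT={b, f}
  B3:  IN={b, f}  OUT={}

Merge at B0: OUT[B0] = IN[B1] = {a, d, e, f}
Applying B0's transfer function to that OUT value gives IN[B0] (row B0 above).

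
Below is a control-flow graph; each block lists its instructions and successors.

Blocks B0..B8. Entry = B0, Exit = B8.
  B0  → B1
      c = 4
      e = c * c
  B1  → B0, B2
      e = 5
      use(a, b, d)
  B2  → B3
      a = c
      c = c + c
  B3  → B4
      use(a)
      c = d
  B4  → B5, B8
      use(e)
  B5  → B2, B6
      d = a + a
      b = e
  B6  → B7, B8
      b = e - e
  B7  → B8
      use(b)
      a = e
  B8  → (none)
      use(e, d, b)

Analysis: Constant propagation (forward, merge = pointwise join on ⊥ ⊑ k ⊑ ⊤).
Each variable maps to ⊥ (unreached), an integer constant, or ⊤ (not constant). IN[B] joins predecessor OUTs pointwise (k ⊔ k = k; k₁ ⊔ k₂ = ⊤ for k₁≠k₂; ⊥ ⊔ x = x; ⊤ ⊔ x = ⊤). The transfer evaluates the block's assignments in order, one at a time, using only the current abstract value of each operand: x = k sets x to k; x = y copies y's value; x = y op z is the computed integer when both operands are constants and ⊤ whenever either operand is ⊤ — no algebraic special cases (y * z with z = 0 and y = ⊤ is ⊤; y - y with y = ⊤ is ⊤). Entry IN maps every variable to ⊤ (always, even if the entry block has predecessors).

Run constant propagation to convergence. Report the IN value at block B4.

Converged values:
  B0:   IN=(all ⊤)   OUT={c:4, e:16; rest ⊤}
  B1:   IN={c:4, e:16; rest ⊤}   OUT={c:4, e:5; rest ⊤}
  B2:   IN={e:5; rest ⊤}   OUT={e:5; rest ⊤}
  B3:   IN={e:5; rest ⊤}   OUT={e:5; rest ⊤}
  B4:   IN={e:5; rest ⊤}   OUT={e:5; rest ⊤}
  B5:   IN={e:5; rest ⊤}   OUT={b:5, e:5; rest ⊤}
  B6:   IN={b:5, e:5; rest ⊤}   OUT={b:0, e:5; rest ⊤}
  B7:   IN={b:0, e:5; rest ⊤}   OUT={a:5, b:0, e:5; rest ⊤}
  B8:   IN={e:5; rest ⊤}   OUT={e:5; rest ⊤}

Merge at B4: IN[B4] = OUT[B3] = {a: ⊤, b: ⊤, c: ⊤, d: ⊤, e: 5, f: ⊤}

Answer: {a: ⊤, b: ⊤, c: ⊤, d: ⊤, e: 5, f: ⊤}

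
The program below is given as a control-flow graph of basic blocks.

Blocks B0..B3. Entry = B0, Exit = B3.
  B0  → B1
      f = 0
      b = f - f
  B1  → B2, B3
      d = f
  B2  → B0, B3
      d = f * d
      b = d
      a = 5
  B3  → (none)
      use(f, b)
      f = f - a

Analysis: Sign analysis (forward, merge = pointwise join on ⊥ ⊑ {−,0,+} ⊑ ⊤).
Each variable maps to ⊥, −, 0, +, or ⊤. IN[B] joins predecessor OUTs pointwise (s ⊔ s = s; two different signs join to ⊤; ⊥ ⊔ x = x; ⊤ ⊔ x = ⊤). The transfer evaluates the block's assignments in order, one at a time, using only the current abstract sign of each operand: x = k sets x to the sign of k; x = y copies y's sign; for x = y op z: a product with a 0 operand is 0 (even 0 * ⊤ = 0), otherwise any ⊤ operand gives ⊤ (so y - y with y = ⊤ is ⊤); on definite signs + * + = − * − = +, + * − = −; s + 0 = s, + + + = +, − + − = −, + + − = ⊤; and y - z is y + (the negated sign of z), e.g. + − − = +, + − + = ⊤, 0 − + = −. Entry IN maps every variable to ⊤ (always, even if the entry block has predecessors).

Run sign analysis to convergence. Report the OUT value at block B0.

Per-block solution:
  B0:   IN=(all ⊤)   OUT={b:0, f:0; rest ⊤}
  B1:   IN={b:0, f:0; rest ⊤}   OUT={b:0, d:0, f:0; rest ⊤}
  B2:   IN={b:0, d:0, f:0; rest ⊤}   OUT={a:+, b:0, d:0, f:0; rest ⊤}
  B3:   IN={b:0, d:0, f:0; rest ⊤}   OUT={b:0, d:0; rest ⊤}

Merge at B0 (entry node, so the boundary value (all ⊤) is joined with the incoming edge(s)): IN[B0] = (all ⊤) ⊔ OUT[B2] = {a: ⊤, b: ⊤, c: ⊤, d: ⊤, e: ⊤, f: ⊤}
Applying B0's transfer function to that IN value gives OUT[B0] (row B0 above).

Answer: {a: ⊤, b: 0, c: ⊤, d: ⊤, e: ⊤, f: 0}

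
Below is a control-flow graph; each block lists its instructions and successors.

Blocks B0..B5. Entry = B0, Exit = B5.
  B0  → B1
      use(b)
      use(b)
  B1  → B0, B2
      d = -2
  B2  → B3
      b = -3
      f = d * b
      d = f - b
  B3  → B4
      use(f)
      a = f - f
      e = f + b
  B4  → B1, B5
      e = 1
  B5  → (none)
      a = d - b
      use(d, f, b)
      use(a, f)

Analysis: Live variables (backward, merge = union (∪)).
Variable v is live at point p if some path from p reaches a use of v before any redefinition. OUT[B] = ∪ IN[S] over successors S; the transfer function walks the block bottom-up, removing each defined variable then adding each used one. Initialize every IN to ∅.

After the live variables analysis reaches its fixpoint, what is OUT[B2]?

Per-block solution:
  B0:  IN={b}  OUT={b}
  B1:  IN={b}  OUT={b, d}
  B2:  IN={d}  OUT={b, d, f}
  B3:  IN={b, d, f}  OUT={b, d, f}
  B4:  IN={b, d, f}  OUT={b, d, f}
  B5:  IN={b, d, f}  OUT={}

Merge at B2: OUT[B2] = IN[B3] = {b, d, f}

Answer: {b, d, f}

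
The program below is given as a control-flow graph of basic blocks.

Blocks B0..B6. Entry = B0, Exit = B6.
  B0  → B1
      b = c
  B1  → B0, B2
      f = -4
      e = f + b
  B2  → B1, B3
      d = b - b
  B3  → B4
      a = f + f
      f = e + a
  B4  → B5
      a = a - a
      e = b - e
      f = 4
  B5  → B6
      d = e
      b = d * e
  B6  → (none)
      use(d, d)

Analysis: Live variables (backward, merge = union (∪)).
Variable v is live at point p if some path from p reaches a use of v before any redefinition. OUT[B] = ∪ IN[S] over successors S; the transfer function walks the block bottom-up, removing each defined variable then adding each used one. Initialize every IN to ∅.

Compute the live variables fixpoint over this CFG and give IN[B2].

Answer: {b, c, e, f}

Working:
Per-block solution:
  B0:   IN={c}   OUT={b, c}
  B1:   IN={b, c}   OUT={b, c, e, f}
  B2:   IN={b, c, e, f}   OUT={b, c, e, f}
  B3:   IN={b, e, f}   OUT={a, b, e}
  B4:   IN={a, b, e}   OUT={e}
  B5:   IN={e}   OUT={d}
  B6:   IN={d}   OUT={}

Merge at B2: OUT[B2] = IN[B1] ⊔ IN[B3] = {b, c, e, f}
Applying B2's transfer function to that OUT value gives IN[B2] (row B2 above).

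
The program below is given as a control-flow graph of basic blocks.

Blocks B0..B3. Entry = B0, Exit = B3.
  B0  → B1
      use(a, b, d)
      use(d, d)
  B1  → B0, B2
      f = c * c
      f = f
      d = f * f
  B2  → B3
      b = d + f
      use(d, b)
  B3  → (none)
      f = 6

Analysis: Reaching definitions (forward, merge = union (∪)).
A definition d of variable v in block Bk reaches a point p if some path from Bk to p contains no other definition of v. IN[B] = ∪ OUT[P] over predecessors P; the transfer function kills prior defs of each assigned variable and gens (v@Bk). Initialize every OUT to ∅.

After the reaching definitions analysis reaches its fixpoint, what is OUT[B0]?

Answer: {d@B1, f@B1}

Trace:
Per-block solution:
  B0:  IN={d@B1, f@B1}  OUT={d@B1, f@B1}
  B1:  IN={d@B1, f@B1}  OUT={d@B1, f@B1}
  B2:  IN={d@B1, f@B1}  OUT={b@B2, d@B1, f@B1}
  B3:  IN={b@B2, d@B1, f@B1}  OUT={b@B2, d@B1, f@B3}

Merge at B0 (entry node, so the boundary value {} is joined with the incoming edge(s)): IN[B0] = {} ⊔ OUT[B1] = {d@B1, f@B1}
Applying B0's transfer function to that IN value gives OUT[B0] (row B0 above).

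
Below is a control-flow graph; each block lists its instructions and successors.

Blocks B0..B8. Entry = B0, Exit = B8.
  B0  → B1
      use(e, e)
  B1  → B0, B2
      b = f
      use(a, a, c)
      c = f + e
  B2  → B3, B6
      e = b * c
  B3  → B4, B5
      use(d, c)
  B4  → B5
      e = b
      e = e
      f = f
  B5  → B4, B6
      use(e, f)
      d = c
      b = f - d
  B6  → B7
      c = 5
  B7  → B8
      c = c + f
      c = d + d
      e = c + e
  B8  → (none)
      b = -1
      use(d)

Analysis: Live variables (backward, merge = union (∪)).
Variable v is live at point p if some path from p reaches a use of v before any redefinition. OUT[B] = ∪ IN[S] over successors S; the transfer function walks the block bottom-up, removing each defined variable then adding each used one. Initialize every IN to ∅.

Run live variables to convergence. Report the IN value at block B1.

Converged values:
  B0:   IN={a, c, d, e, f}   OUT={a, c, d, e, f}
  B1:   IN={a, c, d, e, f}   OUT={a, b, c, d, e, f}
  B2:   IN={b, c, d, f}   OUT={b, c, d, e, f}
  B3:   IN={b, c, d, e, f}   OUT={b, c, e, f}
  B4:   IN={b, c, f}   OUT={c, e, f}
  B5:   IN={c, e, f}   OUT={b, c, d, e, f}
  B6:   IN={d, e, f}   OUT={c, d, e, f}
  B7:   IN={c, d, e, f}   OUT={d}
  B8:   IN={d}   OUT={}

Merge at B1: OUT[B1] = IN[B0] ⊔ IN[B2] = {a, b, c, d, e, f}
Applying B1's transfer function to that OUT value gives IN[B1] (row B1 above).

Answer: {a, c, d, e, f}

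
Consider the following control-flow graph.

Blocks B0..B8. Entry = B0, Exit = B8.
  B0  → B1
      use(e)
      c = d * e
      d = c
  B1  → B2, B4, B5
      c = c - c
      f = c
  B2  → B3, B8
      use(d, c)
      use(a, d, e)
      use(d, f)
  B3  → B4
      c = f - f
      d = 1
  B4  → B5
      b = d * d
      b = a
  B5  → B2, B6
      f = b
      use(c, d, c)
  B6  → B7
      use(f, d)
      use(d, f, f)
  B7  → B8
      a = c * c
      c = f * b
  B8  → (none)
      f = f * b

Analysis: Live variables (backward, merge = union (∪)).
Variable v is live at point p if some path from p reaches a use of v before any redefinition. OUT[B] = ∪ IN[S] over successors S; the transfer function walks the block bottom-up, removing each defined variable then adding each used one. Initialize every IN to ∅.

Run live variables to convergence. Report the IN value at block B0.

Converged values:
  B0:   IN={a, b, d, e}   OUT={a, b, c, d, e}
  B1:   IN={a, b, c, d, e}   OUT={a, b, c, d, e, f}
  B2:   IN={a, b, c, d, e, f}   OUT={a, b, e, f}
  B3:   IN={a, e, f}   OUT={a, c, d, e}
  B4:   IN={a, c, d, e}   OUT={a, b, c, d, e}
  B5:   IN={a, b, c, d, e}   OUT={a, b, c, d, e, f}
  B6:   IN={b, c, d, f}   OUT={b, c, f}
  B7:   IN={b, c, f}   OUT={b, f}
  B8:   IN={b, f}   OUT={}

Merge at B0: OUT[B0] = IN[B1] = {a, b, c, d, e}
Applying B0's transfer function to that OUT value gives IN[B0] (row B0 above).

Answer: {a, b, d, e}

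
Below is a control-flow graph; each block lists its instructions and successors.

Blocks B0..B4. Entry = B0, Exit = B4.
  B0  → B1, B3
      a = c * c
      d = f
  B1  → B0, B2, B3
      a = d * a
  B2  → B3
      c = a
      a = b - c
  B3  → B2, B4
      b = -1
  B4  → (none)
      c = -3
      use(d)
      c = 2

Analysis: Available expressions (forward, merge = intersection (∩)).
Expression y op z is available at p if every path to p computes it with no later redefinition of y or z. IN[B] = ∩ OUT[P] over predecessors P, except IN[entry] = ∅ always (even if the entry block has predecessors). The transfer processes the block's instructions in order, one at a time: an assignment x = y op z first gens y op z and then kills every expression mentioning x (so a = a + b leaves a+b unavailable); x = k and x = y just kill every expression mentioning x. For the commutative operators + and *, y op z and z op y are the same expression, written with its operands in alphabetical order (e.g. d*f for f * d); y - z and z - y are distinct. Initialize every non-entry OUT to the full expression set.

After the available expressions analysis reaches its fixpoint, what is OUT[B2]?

Fixpoint table:
  B0:  IN={}  OUT={c*c}
  B1:  IN={c*c}  OUT={c*c}
  B2:  IN={}  OUT={b-c}
  B3:  IN={}  OUT={}
  B4:  IN={}  OUT={}

Merge at B2: IN[B2] = OUT[B1] ∩ OUT[B3] = {}
Applying B2's transfer function to that IN value gives OUT[B2] (row B2 above).

Answer: {b-c}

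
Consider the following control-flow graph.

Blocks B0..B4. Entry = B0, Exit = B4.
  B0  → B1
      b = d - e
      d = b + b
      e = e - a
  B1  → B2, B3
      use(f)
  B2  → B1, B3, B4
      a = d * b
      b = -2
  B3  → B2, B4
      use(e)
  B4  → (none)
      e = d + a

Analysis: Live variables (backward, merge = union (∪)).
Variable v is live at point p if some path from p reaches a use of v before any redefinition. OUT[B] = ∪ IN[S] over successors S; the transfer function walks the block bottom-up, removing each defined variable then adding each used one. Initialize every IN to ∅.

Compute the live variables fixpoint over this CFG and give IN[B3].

Per-block solution:
  B0:  IN={a, d, e, f}  OUT={a, b, d, e, f}
  B1:  IN={a, b, d, e, f}  OUT={a, b, d, e, f}
  B2:  IN={b, d, e, f}  OUT={a, b, d, e, f}
  B3:  IN={a, b, d, e, f}  OUT={a, b, d, e, f}
  B4:  IN={a, d}  OUT={}

Merge at B3: OUT[B3] = IN[B2] ⊔ IN[B4] = {a, b, d, e, f}
Applying B3's transfer function to that OUT value gives IN[B3] (row B3 above).

Answer: {a, b, d, e, f}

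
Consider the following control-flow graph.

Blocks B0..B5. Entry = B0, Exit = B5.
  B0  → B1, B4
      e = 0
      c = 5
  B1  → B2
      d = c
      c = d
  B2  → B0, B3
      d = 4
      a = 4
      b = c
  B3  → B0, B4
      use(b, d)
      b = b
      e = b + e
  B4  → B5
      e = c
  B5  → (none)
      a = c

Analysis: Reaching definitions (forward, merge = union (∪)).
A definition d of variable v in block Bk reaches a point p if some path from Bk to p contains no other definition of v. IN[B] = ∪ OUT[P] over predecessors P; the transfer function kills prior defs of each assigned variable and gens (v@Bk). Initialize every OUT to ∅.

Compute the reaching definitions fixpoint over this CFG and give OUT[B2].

Converged values:
  B0:   IN={a@B2, b@B2, b@B3, c@B1, d@B2, e@B0, e@B3}   OUT={a@B2, b@B2, b@B3, c@B0, d@B2, e@B0}
  B1:   IN={a@B2, b@B2, b@B3, c@B0, d@B2, e@B0}   OUT={a@B2, b@B2, b@B3, c@B1, d@B1, e@B0}
  B2:   IN={a@B2, b@B2, b@B3, c@B1, d@B1, e@B0}   OUT={a@B2, b@B2, c@B1, d@B2, e@B0}
  B3:   IN={a@B2, b@B2, c@B1, d@B2, e@B0}   OUT={a@B2, b@B3, c@B1, d@B2, e@B3}
  B4:   IN={a@B2, b@B2, b@B3, c@B0, c@B1, d@B2, e@B0, e@B3}   OUT={a@B2, b@B2, b@B3, c@B0, c@B1, d@B2, e@B4}
  B5:   IN={a@B2, b@B2, b@B3, c@B0, c@B1, d@B2, e@B4}   OUT={a@B5, b@B2, b@B3, c@B0, c@B1, d@B2, e@B4}

Merge at B2: IN[B2] = OUT[B1] = {a@B2, b@B2, b@B3, c@B1, d@B1, e@B0}
Applying B2's transfer function to that IN value gives OUT[B2] (row B2 above).

Answer: {a@B2, b@B2, c@B1, d@B2, e@B0}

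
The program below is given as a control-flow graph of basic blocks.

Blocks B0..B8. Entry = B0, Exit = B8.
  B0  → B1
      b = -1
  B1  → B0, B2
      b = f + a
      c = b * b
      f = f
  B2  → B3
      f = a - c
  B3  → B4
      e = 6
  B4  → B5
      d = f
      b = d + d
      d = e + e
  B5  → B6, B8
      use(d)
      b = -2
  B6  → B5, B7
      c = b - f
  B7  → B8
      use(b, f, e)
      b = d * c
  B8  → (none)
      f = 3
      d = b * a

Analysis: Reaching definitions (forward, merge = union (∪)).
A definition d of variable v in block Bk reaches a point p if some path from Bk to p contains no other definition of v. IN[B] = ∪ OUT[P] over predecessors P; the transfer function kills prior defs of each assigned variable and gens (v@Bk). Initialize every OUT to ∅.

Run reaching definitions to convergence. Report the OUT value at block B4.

Answer: {b@B4, c@B1, d@B4, e@B3, f@B2}

Working:
Per-block solution:
  B0:   IN={b@B1, c@B1, f@B1}   OUT={b@B0, c@B1, f@B1}
  B1:   IN={b@B0, c@B1, f@B1}   OUT={b@B1, c@B1, f@B1}
  B2:   IN={b@B1, c@B1, f@B1}   OUT={b@B1, c@B1, f@B2}
  B3:   IN={b@B1, c@B1, f@B2}   OUT={b@B1, c@B1, e@B3, f@B2}
  B4:   IN={b@B1, c@B1, e@B3, f@B2}   OUT={b@B4, c@B1, d@B4, e@B3, f@B2}
  B5:   IN={b@B4, b@B5, c@B1, c@B6, d@B4, e@B3, f@B2}   OUT={b@B5, c@B1, c@B6, d@B4, e@B3, f@B2}
  B6:   IN={b@B5, c@B1, c@B6, d@B4, e@B3, f@B2}   OUT={b@B5, c@B6, d@B4, e@B3, f@B2}
  B7:   IN={b@B5, c@B6, d@B4, e@B3, f@B2}   OUT={b@B7, c@B6, d@B4, e@B3, f@B2}
  B8:   IN={b@B5, b@B7, c@B1, c@B6, d@B4, e@B3, f@B2}   OUT={b@B5, b@B7, c@B1, c@B6, d@B8, e@B3, f@B8}

Merge at B4: IN[B4] = OUT[B3] = {b@B1, c@B1, e@B3, f@B2}
Applying B4's transfer function to that IN value gives OUT[B4] (row B4 above).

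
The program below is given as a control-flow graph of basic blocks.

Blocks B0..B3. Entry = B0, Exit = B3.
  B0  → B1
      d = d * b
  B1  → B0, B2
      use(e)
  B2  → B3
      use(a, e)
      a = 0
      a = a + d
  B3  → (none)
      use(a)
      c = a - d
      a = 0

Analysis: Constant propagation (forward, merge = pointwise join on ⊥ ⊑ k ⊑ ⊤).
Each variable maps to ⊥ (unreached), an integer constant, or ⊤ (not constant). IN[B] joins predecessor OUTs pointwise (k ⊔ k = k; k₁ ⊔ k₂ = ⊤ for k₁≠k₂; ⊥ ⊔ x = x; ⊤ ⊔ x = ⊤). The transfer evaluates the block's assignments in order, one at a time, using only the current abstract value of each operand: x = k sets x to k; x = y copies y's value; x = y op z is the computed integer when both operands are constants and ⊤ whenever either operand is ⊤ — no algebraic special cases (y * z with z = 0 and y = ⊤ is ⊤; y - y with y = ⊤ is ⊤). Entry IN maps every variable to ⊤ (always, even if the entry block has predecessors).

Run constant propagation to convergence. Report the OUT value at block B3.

Fixpoint table:
  B0: | IN=(all ⊤) | OUT=(all ⊤)
  B1: | IN=(all ⊤) | OUT=(all ⊤)
  B2: | IN=(all ⊤) | OUT=(all ⊤)
  B3: | IN=(all ⊤) | OUT={a:0; rest ⊤}

Merge at B3: IN[B3] = OUT[B2] = {a: ⊤, b: ⊤, c: ⊤, d: ⊤, e: ⊤, f: ⊤}
Applying B3's transfer function to that IN value gives OUT[B3] (row B3 above).

Answer: {a: 0, b: ⊤, c: ⊤, d: ⊤, e: ⊤, f: ⊤}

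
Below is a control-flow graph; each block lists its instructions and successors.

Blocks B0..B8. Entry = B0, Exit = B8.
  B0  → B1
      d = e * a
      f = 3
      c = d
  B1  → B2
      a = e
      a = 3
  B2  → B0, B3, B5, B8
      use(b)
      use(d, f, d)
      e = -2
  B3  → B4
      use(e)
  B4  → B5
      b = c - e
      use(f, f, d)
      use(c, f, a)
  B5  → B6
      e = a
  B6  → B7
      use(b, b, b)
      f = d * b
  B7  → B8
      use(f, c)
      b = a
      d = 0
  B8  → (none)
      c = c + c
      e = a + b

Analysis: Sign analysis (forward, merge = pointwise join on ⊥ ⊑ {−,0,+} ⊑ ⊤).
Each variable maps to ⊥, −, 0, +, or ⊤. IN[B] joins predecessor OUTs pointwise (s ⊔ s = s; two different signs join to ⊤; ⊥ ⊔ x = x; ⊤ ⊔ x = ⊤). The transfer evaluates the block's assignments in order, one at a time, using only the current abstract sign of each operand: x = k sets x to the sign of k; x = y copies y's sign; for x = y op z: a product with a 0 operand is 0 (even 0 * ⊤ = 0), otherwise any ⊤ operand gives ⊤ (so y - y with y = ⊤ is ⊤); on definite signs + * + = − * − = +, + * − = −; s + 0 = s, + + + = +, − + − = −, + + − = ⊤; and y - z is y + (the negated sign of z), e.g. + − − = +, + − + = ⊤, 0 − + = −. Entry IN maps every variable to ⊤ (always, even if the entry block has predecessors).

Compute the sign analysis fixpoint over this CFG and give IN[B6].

Fixpoint table:
  B0:   IN=(all ⊤)   OUT={f:+; rest ⊤}
  B1:   IN={f:+; rest ⊤}   OUT={a:+, f:+; rest ⊤}
  B2:   IN={a:+, f:+; rest ⊤}   OUT={a:+, e:-, f:+; rest ⊤}
  B3:   IN={a:+, e:-, f:+; rest ⊤}   OUT={a:+, e:-, f:+; rest ⊤}
  B4:   IN={a:+, e:-, f:+; rest ⊤}   OUT={a:+, e:-, f:+; rest ⊤}
  B5:   IN={a:+, e:-, f:+; rest ⊤}   OUT={a:+, e:+, f:+; rest ⊤}
  B6:   IN={a:+, e:+, f:+; rest ⊤}   OUT={a:+, e:+; rest ⊤}
  B7:   IN={a:+, e:+; rest ⊤}   OUT={a:+, b:+, d:0, e:+; rest ⊤}
  B8:   IN={a:+; rest ⊤}   OUT={a:+; rest ⊤}

Merge at B6: IN[B6] = OUT[B5] = {a: +, b: ⊤, c: ⊤, d: ⊤, e: +, f: +}

Answer: {a: +, b: ⊤, c: ⊤, d: ⊤, e: +, f: +}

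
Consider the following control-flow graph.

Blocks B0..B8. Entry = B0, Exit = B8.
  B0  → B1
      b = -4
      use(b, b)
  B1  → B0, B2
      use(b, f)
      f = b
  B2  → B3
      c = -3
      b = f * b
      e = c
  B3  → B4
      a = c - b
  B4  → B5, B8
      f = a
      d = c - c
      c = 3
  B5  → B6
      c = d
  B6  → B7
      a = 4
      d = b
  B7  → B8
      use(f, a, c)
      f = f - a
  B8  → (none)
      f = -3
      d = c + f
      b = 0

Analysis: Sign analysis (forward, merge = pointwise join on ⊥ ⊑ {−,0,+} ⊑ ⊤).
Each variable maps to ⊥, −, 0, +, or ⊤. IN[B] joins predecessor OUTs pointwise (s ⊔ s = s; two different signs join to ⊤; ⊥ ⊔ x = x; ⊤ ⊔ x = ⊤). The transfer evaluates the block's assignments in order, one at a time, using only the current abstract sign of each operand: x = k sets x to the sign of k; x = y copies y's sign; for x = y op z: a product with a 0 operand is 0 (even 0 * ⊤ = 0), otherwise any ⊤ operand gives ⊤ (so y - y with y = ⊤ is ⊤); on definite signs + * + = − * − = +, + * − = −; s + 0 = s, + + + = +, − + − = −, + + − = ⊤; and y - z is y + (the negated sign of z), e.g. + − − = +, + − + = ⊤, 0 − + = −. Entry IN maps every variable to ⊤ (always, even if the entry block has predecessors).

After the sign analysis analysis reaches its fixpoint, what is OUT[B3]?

Answer: {a: -, b: +, c: -, d: ⊤, e: -, f: -}

Trace:
Fixpoint table:
  B0:   IN=(all ⊤)   OUT={b:-; rest ⊤}
  B1:   IN={b:-; rest ⊤}   OUT={b:-, f:-; rest ⊤}
  B2:   IN={b:-, f:-; rest ⊤}   OUT={b:+, c:-, e:-, f:-; rest ⊤}
  B3:   IN={b:+, c:-, e:-, f:-; rest ⊤}   OUT={a:-, b:+, c:-, e:-, f:-; rest ⊤}
  B4:   IN={a:-, b:+, c:-, e:-, f:-; rest ⊤}   OUT={a:-, b:+, c:+, e:-, f:-; rest ⊤}
  B5:   IN={a:-, b:+, c:+, e:-, f:-; rest ⊤}   OUT={a:-, b:+, e:-, f:-; rest ⊤}
  B6:   IN={a:-, b:+, e:-, f:-; rest ⊤}   OUT={a:+, b:+, d:+, e:-, f:-; rest ⊤}
  B7:   IN={a:+, b:+, d:+, e:-, f:-; rest ⊤}   OUT={a:+, b:+, d:+, e:-, f:-; rest ⊤}
  B8:   IN={b:+, e:-, f:-; rest ⊤}   OUT={b:0, e:-, f:-; rest ⊤}

Merge at B3: IN[B3] = OUT[B2] = {a: ⊤, b: +, c: -, d: ⊤, e: -, f: -}
Applying B3's transfer function to that IN value gives OUT[B3] (row B3 above).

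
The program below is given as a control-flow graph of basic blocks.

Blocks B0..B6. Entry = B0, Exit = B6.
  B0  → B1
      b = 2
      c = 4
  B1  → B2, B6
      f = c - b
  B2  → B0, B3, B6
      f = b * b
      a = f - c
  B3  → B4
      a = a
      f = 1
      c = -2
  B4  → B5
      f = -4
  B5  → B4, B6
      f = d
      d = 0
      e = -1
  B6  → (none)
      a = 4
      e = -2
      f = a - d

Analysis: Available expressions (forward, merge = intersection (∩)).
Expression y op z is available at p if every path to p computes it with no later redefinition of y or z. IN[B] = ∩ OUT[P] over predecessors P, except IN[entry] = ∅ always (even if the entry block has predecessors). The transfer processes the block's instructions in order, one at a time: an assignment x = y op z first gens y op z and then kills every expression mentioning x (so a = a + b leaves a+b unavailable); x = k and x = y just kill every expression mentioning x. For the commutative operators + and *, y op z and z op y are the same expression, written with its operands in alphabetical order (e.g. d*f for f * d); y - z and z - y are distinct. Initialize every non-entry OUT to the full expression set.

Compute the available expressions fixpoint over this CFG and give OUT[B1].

Answer: {c-b}

Derivation:
Fixpoint table:
  B0:  IN={}  OUT={}
  B1:  IN={}  OUT={c-b}
  B2:  IN={c-b}  OUT={b*b, c-b, f-c}
  B3:  IN={b*b, c-b, f-c}  OUT={b*b}
  B4:  IN={b*b}  OUT={b*b}
  B5:  IN={b*b}  OUT={b*b}
  B6:  IN={}  OUT={a-d}

Merge at B1: IN[B1] = OUT[B0] = {}
Applying B1's transfer function to that IN value gives OUT[B1] (row B1 above).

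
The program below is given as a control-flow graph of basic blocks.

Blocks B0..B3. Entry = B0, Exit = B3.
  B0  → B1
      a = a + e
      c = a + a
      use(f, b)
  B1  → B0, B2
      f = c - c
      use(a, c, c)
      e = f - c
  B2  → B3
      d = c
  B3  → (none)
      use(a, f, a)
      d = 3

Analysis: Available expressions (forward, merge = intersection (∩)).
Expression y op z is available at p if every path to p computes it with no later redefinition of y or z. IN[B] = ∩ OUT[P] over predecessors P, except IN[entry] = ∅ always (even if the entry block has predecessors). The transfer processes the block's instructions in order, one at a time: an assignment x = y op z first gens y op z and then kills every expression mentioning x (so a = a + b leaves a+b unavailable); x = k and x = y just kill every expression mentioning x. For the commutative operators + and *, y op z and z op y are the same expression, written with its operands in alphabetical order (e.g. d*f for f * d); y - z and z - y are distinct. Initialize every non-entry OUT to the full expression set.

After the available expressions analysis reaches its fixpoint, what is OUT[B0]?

Answer: {a+a}

Working:
Per-block solution:
  B0:   IN={}   OUT={a+a}
  B1:   IN={a+a}   OUT={a+a, c-c, f-c}
  B2:   IN={a+a, c-c, f-c}   OUT={a+a, c-c, f-c}
  B3:   IN={a+a, c-c, f-c}   OUT={a+a, c-c, f-c}

Merge at B0 (entry node, so the boundary value {} is joined with the incoming edge(s)): IN[B0] = {} ∩ OUT[B1] = {}
Applying B0's transfer function to that IN value gives OUT[B0] (row B0 above).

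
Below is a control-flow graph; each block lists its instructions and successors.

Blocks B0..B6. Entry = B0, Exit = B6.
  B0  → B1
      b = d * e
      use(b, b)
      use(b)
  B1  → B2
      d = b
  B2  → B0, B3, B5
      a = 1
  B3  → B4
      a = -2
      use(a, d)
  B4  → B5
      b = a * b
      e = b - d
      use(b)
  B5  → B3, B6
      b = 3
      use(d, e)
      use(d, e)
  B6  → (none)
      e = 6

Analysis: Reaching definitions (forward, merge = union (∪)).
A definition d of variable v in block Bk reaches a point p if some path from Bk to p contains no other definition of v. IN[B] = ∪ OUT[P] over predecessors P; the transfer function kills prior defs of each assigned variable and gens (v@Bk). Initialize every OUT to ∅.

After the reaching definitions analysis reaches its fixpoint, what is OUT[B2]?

Answer: {a@B2, b@B0, d@B1}

Working:
Converged values:
  B0: | IN={a@B2, b@B0, d@B1} | OUT={a@B2, b@B0, d@B1}
  B1: | IN={a@B2, b@B0, d@B1} | OUT={a@B2, b@B0, d@B1}
  B2: | IN={a@B2, b@B0, d@B1} | OUT={a@B2, b@B0, d@B1}
  B3: | IN={a@B2, a@B3, b@B0, b@B5, d@B1, e@B4} | OUT={a@B3, b@B0, b@B5, d@B1, e@B4}
  B4: | IN={a@B3, b@B0, b@B5, d@B1, e@B4} | OUT={a@B3, b@B4, d@B1, e@B4}
  B5: | IN={a@B2, a@B3, b@B0, b@B4, d@B1, e@B4} | OUT={a@B2, a@B3, b@B5, d@B1, e@B4}
  B6: | IN={a@B2, a@B3, b@B5, d@B1, e@B4} | OUT={a@B2, a@B3, b@B5, d@B1, e@B6}

Merge at B2: IN[B2] = OUT[B1] = {a@B2, b@B0, d@B1}
Applying B2's transfer function to that IN value gives OUT[B2] (row B2 above).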